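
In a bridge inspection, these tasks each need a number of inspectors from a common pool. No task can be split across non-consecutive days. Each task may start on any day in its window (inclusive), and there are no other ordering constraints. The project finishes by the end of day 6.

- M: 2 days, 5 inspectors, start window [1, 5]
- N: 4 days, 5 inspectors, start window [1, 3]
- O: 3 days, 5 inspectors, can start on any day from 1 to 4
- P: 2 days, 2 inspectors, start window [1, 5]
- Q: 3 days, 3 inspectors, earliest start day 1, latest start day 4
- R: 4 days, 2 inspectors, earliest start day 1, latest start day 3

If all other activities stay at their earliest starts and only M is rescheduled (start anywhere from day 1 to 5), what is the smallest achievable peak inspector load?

17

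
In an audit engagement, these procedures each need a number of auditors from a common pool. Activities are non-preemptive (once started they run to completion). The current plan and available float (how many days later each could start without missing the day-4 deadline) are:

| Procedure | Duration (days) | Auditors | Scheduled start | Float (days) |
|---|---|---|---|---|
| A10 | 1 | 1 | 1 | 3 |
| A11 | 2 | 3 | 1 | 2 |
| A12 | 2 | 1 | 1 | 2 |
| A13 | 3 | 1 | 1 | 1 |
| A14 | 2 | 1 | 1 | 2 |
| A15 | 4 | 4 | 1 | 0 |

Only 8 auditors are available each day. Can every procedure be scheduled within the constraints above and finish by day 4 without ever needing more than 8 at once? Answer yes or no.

yes

Schedule A10@1, A11@1, A12@3, A13@2, A14@3, A15@1: d1:8  d2:8  d3:7  d4:7 — peak 8 ≤ 8.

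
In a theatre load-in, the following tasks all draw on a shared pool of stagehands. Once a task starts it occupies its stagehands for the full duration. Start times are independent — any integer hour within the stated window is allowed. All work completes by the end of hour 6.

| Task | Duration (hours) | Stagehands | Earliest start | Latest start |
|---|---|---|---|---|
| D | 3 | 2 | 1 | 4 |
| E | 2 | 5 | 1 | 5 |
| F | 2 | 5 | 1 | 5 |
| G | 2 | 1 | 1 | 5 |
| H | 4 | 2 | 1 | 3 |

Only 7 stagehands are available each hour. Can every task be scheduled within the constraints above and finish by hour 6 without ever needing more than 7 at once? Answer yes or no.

yes

Schedule D@1, E@1, F@5, G@3, H@3: h1:7  h2:7  h3:5  h4:3  h5:7  h6:7 — peak 7 ≤ 7.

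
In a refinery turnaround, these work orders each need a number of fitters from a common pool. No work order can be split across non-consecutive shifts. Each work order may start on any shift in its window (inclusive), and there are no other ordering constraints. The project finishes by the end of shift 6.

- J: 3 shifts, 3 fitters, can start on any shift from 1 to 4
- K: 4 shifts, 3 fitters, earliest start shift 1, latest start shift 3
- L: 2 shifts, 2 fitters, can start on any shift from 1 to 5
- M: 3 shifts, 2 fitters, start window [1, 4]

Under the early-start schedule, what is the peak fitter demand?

10

Early-start schedule: J@1, K@1, L@1, M@1.
Load per shift: shift 1: 10, shift 2: 10, shift 3: 8, shift 4: 3, shift 5: 0, shift 6: 0.
Peak is 10.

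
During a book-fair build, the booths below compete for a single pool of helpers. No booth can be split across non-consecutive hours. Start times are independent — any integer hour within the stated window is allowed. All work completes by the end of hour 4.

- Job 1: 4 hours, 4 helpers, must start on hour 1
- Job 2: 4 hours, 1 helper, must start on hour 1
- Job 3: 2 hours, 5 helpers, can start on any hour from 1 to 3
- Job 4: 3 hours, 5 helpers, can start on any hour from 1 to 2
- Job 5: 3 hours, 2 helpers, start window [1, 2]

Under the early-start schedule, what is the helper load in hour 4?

5

At early start, hour 4 has: Job 1, Job 2.
Demand: 4 + 1 = 5.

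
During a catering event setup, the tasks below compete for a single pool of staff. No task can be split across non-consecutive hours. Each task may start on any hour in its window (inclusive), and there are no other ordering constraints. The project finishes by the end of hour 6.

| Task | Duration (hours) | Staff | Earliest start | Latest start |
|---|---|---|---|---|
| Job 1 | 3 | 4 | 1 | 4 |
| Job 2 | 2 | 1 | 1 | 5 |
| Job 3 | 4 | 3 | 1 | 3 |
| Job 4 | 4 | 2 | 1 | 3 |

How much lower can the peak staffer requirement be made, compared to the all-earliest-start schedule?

Early-start peak: h1:10  h2:10  h3:9  h4:5  h5:0  h6:0 ⇒ 10.
Leveled (Job 1@1, Job 2@1, Job 3@1, Job 4@3): h1:8  h2:8  h3:9  h4:5  h5:2  h6:2 ⇒ 9.
Reduction 10 − 9 = 1.

1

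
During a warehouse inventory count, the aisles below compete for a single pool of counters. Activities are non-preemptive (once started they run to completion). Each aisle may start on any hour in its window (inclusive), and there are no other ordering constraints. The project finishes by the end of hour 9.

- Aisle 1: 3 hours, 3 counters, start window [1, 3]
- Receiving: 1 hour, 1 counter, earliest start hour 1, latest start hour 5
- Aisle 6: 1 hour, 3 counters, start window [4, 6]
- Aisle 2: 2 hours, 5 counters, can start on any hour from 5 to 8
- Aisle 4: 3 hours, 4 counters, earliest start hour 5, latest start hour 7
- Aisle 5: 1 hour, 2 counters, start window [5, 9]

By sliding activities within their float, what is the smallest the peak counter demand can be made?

6

Early-start (Aisle 1@1, Receiving@1, Aisle 6@4, Aisle 2@5, Aisle 4@5, Aisle 5@5) gives peak 11: h1:4  h2:3  h3:3  h4:3  h5:11  h6:9  h7:4  h8:0  h9:0.
Shift Aisle 4→7, Aisle 5→7.
Schedule Aisle 1@1, Receiving@1, Aisle 6@4, Aisle 2@5, Aisle 4@7, Aisle 5@7: h1:4  h2:3  h3:3  h4:3  h5:5  h6:5  h7:6  h8:4  h9:4 — peak 6.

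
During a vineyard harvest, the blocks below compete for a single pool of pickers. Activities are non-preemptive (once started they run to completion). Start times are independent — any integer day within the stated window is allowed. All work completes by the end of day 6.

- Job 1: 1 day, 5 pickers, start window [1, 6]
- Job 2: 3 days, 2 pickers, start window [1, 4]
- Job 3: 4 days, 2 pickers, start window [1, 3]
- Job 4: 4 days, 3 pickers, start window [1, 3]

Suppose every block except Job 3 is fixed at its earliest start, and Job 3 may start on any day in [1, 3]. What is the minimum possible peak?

Job 3@1: d1:12  d2:7  d3:7  d4:5  d5:0  d6:0 → peak 12
Job 3@2: d1:10  d2:7  d3:7  d4:5  d5:2  d6:0 → peak 10
Job 3@3: d1:10  d2:5  d3:7  d4:5  d5:2  d6:2 → peak 10
Best is Job 3@2, peak 10.

10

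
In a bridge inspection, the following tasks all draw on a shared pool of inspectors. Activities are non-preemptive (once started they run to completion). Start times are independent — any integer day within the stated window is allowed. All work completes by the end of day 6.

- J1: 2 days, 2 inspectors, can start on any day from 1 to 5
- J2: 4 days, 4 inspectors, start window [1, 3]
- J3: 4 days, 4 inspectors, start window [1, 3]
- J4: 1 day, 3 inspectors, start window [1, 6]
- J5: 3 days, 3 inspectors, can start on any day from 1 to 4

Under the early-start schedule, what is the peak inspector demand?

16

Early-start schedule: J1@1, J2@1, J3@1, J4@1, J5@1.
Load per day: day 1: 16, day 2: 13, day 3: 11, day 4: 8, day 5: 0, day 6: 0.
Peak is 16.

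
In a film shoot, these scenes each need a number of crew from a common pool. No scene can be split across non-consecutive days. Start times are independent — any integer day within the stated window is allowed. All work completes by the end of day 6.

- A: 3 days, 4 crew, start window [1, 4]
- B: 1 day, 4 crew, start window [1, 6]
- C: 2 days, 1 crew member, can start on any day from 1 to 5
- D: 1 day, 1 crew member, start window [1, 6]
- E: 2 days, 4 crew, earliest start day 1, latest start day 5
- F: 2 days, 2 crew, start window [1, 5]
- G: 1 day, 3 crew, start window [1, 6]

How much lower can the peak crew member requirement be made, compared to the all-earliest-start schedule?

Early-start peak: d1:19  d2:11  d3:4  d4:0  d5:0  d6:0 ⇒ 19.
Leveled (A@1, B@4, C@1, D@1, E@5, F@2, G@4): d1:6  d2:7  d3:6  d4:7  d5:4  d6:4 ⇒ 7.
Reduction 19 − 7 = 12.

12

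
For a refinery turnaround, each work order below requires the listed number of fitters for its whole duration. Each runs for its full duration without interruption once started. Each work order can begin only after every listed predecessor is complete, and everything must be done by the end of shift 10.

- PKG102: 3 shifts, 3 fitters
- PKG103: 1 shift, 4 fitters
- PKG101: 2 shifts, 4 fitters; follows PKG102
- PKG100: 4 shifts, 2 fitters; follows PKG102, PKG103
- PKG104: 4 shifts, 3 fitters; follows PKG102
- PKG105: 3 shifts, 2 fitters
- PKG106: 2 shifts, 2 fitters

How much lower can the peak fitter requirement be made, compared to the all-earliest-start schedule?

Early-start peak: s1:11  s2:7  s3:5  s4:9  s5:9  s6:5  s7:5  s8:0  s9:0  s10:0 ⇒ 11.
Leveled (PKG102@1, PKG103@4, PKG101@5, PKG100@5, PKG104@7, PKG105@1, PKG106@9): s1:5  s2:5  s3:5  s4:4  s5:6  s6:6  s7:5  s8:5  s9:5  s10:5 ⇒ 6.
Reduction 11 − 6 = 5.

5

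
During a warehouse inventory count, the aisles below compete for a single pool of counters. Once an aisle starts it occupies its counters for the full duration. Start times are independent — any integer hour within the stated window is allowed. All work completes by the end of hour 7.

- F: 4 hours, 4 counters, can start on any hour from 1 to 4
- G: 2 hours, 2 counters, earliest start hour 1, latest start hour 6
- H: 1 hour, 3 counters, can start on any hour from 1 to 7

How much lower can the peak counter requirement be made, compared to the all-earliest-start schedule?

5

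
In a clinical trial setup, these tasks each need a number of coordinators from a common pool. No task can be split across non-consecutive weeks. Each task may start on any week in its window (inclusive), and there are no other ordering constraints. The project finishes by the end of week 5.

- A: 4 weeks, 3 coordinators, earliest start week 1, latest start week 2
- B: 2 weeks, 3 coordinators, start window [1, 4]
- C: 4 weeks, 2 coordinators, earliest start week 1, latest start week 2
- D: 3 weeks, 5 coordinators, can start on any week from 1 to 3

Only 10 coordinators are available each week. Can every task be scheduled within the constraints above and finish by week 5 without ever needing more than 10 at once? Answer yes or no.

yes

Schedule A@1, B@1, C@1, D@3: w1:8  w2:8  w3:10  w4:10  w5:5 — peak 10 ≤ 10.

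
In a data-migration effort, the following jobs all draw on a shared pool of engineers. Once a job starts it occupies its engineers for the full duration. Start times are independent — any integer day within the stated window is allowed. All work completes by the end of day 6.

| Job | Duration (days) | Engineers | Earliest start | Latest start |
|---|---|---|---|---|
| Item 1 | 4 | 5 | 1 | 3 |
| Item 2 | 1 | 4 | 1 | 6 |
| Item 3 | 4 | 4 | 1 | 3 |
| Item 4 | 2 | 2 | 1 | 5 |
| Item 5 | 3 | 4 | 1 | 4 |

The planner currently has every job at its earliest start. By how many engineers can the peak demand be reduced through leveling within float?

6

Early-start peak: d1:19  d2:15  d3:13  d4:9  d5:0  d6:0 ⇒ 19.
Leveled (Item 1@1, Item 2@1, Item 3@1, Item 4@2, Item 5@4): d1:13  d2:11  d3:11  d4:13  d5:4  d6:4 ⇒ 13.
Reduction 19 − 13 = 6.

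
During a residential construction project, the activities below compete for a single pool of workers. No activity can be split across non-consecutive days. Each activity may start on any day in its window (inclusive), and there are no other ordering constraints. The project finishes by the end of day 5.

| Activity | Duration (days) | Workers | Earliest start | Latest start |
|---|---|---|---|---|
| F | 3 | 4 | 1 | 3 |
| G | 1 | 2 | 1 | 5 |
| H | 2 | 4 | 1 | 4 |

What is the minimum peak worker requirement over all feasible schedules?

Early-start (F@1, G@1, H@1) gives peak 10: d1:10  d2:8  d3:4  d4:0  d5:0.
Shift H→4.
Schedule F@1, G@1, H@4: d1:6  d2:4  d3:4  d4:4  d5:4 — peak 6.

6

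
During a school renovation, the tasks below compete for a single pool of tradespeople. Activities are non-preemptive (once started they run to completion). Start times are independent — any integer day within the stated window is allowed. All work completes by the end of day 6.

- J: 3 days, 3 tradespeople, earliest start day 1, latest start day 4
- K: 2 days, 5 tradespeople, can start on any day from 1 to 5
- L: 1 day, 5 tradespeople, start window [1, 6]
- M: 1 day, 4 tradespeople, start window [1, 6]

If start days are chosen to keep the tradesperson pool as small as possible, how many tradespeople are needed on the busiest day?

Early-start (J@1, K@1, L@1, M@1) gives peak 17: d1:17  d2:8  d3:3  d4:0  d5:0  d6:0.
Shift K→4, L→6.
Schedule J@1, K@4, L@6, M@1: d1:7  d2:3  d3:3  d4:5  d5:5  d6:5 — peak 7.

7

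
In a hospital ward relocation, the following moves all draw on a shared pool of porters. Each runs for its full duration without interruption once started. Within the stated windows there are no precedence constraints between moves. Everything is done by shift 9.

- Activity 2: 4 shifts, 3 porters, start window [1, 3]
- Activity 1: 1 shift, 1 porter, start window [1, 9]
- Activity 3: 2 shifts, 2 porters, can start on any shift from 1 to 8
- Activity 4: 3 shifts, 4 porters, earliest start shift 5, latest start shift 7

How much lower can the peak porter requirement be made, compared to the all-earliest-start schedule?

2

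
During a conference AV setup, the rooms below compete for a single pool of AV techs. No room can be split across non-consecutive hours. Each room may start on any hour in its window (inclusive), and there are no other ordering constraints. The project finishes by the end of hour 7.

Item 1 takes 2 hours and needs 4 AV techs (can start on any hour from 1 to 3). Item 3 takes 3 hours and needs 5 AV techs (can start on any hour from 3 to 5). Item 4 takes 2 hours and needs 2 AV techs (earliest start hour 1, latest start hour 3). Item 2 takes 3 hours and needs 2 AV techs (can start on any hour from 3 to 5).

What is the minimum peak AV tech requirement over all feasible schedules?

7

Schedule Item 1@1, Item 3@3, Item 4@1, Item 2@3: h1:6  h2:6  h3:7  h4:7  h5:7  h6:0  h7:0 — peak 7.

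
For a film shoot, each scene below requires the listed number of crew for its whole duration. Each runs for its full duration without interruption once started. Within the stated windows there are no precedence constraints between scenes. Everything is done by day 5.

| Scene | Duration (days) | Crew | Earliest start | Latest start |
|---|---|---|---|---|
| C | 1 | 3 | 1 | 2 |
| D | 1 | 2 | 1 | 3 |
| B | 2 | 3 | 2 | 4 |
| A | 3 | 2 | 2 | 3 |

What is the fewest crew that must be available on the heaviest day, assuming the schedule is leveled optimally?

5

Schedule C@1, D@1, B@2, A@2: d1:5  d2:5  d3:5  d4:2  d5:0 — peak 5.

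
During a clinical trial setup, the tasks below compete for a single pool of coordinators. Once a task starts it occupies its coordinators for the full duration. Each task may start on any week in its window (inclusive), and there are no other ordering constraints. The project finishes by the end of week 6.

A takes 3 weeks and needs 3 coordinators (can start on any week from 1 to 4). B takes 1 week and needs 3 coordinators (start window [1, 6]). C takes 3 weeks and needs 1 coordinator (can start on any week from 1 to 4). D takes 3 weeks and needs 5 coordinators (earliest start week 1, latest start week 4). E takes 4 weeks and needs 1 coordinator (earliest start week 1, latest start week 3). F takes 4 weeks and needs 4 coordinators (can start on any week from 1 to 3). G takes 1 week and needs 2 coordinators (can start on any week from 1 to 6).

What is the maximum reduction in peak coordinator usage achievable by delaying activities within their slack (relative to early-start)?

9

Early-start peak: w1:19  w2:14  w3:14  w4:5  w5:0  w6:0 ⇒ 19.
Leveled (A@1, B@1, C@1, D@4, E@1, F@2, G@1): w1:10  w2:9  w3:9  w4:10  w5:9  w6:5 ⇒ 10.
Reduction 19 − 10 = 9.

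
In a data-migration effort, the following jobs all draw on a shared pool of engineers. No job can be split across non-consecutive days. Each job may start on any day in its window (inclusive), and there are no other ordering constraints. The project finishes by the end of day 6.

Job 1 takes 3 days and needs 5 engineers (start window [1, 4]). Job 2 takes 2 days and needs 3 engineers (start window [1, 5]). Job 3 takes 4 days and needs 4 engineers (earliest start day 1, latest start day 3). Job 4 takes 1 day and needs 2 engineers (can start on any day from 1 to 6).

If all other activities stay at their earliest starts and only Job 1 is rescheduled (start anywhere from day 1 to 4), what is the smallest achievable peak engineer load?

9

Job 1@1: d1:14  d2:12  d3:9  d4:4  d5:0  d6:0 → peak 14
Job 1@2: d1:9  d2:12  d3:9  d4:9  d5:0  d6:0 → peak 12
Job 1@3: d1:9  d2:7  d3:9  d4:9  d5:5  d6:0 → peak 9
Job 1@4: d1:9  d2:7  d3:4  d4:9  d5:5  d6:5 → peak 9
Best is Job 1@3, peak 9.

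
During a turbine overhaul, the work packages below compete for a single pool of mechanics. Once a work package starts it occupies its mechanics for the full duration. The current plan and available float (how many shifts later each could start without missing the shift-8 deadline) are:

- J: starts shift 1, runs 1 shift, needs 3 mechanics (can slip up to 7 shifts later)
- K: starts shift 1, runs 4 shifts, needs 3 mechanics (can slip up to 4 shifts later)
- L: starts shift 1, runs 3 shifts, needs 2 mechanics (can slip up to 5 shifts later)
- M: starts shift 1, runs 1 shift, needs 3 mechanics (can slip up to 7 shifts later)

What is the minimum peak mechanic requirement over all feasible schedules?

5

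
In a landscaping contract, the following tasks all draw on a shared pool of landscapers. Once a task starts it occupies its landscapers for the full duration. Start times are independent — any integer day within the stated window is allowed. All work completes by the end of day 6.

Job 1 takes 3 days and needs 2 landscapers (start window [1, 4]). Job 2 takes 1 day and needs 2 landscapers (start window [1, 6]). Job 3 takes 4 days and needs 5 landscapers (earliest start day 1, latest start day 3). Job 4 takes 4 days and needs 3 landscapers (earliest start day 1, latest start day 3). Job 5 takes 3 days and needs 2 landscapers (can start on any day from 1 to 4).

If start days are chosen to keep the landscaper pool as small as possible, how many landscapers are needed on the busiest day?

10

Early-start (Job 1@1, Job 2@1, Job 3@1, Job 4@1, Job 5@1) gives peak 14: d1:14  d2:12  d3:12  d4:8  d5:0  d6:0.
Shift Job 4→2, Job 5→4.
Schedule Job 1@1, Job 2@1, Job 3@1, Job 4@2, Job 5@4: d1:9  d2:10  d3:10  d4:10  d5:5  d6:2 — peak 10.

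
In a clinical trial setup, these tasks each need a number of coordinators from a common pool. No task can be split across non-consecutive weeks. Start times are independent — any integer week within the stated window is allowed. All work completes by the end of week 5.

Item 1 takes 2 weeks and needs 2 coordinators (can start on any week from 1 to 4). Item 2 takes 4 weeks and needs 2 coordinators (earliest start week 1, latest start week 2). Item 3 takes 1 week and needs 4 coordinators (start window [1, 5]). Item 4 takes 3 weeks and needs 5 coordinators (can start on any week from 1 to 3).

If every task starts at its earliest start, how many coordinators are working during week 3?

7

At early start, week 3 has: Item 2, Item 4.
Demand: 2 + 5 = 7.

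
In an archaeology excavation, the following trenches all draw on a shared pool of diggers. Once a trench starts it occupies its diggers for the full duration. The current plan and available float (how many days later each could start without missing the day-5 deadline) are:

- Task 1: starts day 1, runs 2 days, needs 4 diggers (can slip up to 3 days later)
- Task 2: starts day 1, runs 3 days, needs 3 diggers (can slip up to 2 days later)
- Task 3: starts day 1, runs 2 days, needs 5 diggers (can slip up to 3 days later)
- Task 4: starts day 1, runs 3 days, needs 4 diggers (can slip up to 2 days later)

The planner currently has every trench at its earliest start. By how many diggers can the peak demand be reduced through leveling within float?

8

Early-start peak: d1:16  d2:16  d3:7  d4:0  d5:0 ⇒ 16.
Leveled (Task 1@1, Task 2@3, Task 3@4, Task 4@1): d1:8  d2:8  d3:7  d4:8  d5:8 ⇒ 8.
Reduction 16 − 8 = 8.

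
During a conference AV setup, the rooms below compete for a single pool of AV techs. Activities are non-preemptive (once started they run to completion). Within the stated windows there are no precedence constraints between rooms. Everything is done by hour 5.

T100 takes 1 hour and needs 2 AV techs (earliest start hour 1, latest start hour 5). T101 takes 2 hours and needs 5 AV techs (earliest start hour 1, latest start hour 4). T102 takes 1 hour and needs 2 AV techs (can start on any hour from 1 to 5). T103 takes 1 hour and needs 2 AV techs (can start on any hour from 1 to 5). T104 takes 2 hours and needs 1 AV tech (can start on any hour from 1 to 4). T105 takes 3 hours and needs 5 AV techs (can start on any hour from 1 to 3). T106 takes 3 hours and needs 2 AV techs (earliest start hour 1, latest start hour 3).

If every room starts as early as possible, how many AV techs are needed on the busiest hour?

19

Early-start schedule: T100@1, T101@1, T102@1, T103@1, T104@1, T105@1, T106@1.
Load per hour: hour 1: 19, hour 2: 13, hour 3: 7, hour 4: 0, hour 5: 0.
Peak is 19.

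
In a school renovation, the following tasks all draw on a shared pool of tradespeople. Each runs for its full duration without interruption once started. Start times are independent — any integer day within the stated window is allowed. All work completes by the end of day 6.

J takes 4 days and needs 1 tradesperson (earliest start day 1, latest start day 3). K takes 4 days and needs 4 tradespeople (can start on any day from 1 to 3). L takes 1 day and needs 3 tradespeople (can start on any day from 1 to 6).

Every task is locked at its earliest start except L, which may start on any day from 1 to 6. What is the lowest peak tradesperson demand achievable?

L@1: d1:8  d2:5  d3:5  d4:5  d5:0  d6:0 → peak 8
L@2: d1:5  d2:8  d3:5  d4:5  d5:0  d6:0 → peak 8
L@3: d1:5  d2:5  d3:8  d4:5  d5:0  d6:0 → peak 8
L@4: d1:5  d2:5  d3:5  d4:8  d5:0  d6:0 → peak 8
L@5: d1:5  d2:5  d3:5  d4:5  d5:3  d6:0 → peak 5
L@6: d1:5  d2:5  d3:5  d4:5  d5:0  d6:3 → peak 5
Best is L@5, peak 5.

5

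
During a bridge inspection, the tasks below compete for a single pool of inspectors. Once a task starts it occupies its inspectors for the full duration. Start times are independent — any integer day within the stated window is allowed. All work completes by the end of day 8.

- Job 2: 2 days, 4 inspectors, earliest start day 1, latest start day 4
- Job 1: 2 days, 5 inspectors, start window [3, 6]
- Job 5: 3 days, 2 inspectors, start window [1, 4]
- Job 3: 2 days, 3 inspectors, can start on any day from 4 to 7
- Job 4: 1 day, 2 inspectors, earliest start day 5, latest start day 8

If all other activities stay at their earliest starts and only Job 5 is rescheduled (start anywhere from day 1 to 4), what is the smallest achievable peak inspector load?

Job 5@1: d1:6  d2:6  d3:7  d4:8  d5:5  d6:0  d7:0  d8:0 → peak 8
Job 5@2: d1:4  d2:6  d3:7  d4:10  d5:5  d6:0  d7:0  d8:0 → peak 10
Job 5@3: d1:4  d2:4  d3:7  d4:10  d5:7  d6:0  d7:0  d8:0 → peak 10
Job 5@4: d1:4  d2:4  d3:5  d4:10  d5:7  d6:2  d7:0  d8:0 → peak 10
Best is Job 5@1, peak 8.

8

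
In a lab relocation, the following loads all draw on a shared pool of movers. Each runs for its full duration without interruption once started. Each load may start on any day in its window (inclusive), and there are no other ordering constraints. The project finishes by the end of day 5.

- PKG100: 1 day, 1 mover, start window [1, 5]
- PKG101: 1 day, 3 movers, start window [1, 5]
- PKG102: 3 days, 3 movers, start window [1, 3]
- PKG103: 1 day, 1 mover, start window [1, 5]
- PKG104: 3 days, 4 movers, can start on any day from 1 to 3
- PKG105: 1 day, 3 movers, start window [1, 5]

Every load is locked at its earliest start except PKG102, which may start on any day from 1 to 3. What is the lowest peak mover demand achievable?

PKG102@1: d1:15  d2:7  d3:7  d4:0  d5:0 → peak 15
PKG102@2: d1:12  d2:7  d3:7  d4:3  d5:0 → peak 12
PKG102@3: d1:12  d2:4  d3:7  d4:3  d5:3 → peak 12
Best is PKG102@2, peak 12.

12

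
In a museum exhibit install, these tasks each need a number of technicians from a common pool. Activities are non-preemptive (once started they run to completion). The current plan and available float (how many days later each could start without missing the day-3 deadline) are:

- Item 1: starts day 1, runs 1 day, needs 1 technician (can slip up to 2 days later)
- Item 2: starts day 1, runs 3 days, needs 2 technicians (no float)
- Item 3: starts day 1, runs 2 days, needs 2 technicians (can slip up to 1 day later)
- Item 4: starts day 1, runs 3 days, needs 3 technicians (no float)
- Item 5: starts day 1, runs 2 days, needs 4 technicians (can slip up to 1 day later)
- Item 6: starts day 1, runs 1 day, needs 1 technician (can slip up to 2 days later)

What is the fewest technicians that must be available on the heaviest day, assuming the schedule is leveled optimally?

11

Early-start (Item 1@1, Item 2@1, Item 3@1, Item 4@1, Item 5@1, Item 6@1) gives peak 13: d1:13  d2:11  d3:5.
Shift Item 5→2.
Schedule Item 1@1, Item 2@1, Item 3@1, Item 4@1, Item 5@2, Item 6@1: d1:9  d2:11  d3:9 — peak 11.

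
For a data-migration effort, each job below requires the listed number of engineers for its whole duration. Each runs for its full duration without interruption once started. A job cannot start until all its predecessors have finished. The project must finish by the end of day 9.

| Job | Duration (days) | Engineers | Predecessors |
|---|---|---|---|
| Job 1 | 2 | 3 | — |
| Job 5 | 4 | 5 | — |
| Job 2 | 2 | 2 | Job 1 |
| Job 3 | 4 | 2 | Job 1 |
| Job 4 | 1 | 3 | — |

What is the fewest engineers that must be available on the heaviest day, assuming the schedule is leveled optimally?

7

Early-start (Job 1@1, Job 5@1, Job 2@3, Job 3@3, Job 4@1) gives peak 11: d1:11  d2:8  d3:9  d4:9  d5:2  d6:2  d7:0  d8:0  d9:0.
Shift Job 5→3, Job 3→5.
Schedule Job 1@1, Job 5@3, Job 2@3, Job 3@5, Job 4@1: d1:6  d2:3  d3:7  d4:7  d5:7  d6:7  d7:2  d8:2  d9:0 — peak 7.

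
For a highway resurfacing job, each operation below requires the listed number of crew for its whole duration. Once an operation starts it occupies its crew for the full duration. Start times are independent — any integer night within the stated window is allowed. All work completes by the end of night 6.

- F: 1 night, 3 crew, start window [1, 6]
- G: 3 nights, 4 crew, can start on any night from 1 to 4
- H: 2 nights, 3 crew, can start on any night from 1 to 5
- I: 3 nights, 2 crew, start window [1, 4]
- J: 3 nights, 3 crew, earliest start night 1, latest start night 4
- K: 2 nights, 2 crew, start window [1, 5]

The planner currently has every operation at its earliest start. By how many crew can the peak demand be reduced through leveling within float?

10

Early-start peak: n1:17  n2:14  n3:9  n4:0  n5:0  n6:0 ⇒ 17.
Leveled (F@1, G@1, H@2, I@4, J@4, K@4): n1:7  n2:7  n3:7  n4:7  n5:7  n6:5 ⇒ 7.
Reduction 17 − 7 = 10.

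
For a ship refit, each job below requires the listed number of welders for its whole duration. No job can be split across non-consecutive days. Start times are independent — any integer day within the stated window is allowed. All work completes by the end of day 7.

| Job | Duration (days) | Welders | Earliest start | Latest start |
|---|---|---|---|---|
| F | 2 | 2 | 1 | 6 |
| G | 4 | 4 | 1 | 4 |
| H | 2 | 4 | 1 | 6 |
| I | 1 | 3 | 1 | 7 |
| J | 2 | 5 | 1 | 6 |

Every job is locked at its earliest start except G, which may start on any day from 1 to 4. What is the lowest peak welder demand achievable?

14

G@1: d1:18  d2:15  d3:4  d4:4  d5:0  d6:0  d7:0 → peak 18
G@2: d1:14  d2:15  d3:4  d4:4  d5:4  d6:0  d7:0 → peak 15
G@3: d1:14  d2:11  d3:4  d4:4  d5:4  d6:4  d7:0 → peak 14
G@4: d1:14  d2:11  d3:0  d4:4  d5:4  d6:4  d7:4 → peak 14
Best is G@3, peak 14.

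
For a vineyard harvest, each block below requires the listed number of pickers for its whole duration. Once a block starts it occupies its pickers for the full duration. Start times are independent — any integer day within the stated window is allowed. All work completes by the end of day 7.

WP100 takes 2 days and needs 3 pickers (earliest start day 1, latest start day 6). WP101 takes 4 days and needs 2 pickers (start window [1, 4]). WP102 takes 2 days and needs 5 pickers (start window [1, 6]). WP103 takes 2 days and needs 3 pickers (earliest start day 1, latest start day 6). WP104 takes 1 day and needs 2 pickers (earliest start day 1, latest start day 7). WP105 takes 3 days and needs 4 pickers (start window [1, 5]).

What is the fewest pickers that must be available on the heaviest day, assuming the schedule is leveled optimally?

7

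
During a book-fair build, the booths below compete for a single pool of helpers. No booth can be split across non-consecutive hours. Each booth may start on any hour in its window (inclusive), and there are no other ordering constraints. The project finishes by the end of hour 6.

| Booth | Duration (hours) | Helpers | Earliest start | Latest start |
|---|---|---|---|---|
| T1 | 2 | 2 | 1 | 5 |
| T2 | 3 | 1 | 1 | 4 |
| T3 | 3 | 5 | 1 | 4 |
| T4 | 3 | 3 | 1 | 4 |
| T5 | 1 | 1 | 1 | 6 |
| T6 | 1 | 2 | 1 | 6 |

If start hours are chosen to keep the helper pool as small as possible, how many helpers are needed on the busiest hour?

6

Early-start (T1@1, T2@1, T3@1, T4@1, T5@1, T6@1) gives peak 14: h1:14  h2:11  h3:9  h4:0  h5:0  h6:0.
Shift T3→4, T5→4, T6→3.
Schedule T1@1, T2@1, T3@4, T4@1, T5@4, T6@3: h1:6  h2:6  h3:6  h4:6  h5:5  h6:5 — peak 6.
Total helper-hours = 34 over 6 hours ⇒ peak ≥ ⌈34/6⌉ = 6, so 6 is optimal.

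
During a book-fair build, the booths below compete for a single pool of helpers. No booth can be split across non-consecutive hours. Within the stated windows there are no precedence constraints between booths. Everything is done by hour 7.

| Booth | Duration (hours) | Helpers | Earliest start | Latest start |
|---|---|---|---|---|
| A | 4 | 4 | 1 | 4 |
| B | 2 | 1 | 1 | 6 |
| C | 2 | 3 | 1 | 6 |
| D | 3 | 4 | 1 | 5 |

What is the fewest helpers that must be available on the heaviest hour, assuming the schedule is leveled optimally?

Early-start (A@1, B@1, C@1, D@1) gives peak 12: h1:12  h2:12  h3:8  h4:4  h5:0  h6:0  h7:0.
Shift C→3, D→5.
Schedule A@1, B@1, C@3, D@5: h1:5  h2:5  h3:7  h4:7  h5:4  h6:4  h7:4 — peak 7.

7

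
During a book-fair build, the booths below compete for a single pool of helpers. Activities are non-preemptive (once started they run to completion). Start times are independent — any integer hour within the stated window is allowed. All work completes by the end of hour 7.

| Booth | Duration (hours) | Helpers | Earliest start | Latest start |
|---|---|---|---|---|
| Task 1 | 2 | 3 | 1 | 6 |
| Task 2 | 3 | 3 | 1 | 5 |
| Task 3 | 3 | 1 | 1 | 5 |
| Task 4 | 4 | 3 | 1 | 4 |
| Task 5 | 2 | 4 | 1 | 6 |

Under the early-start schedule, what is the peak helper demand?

Early-start schedule: Task 1@1, Task 2@1, Task 3@1, Task 4@1, Task 5@1.
Load per hour: hour 1: 14, hour 2: 14, hour 3: 7, hour 4: 3, hour 5: 0, hour 6: 0, hour 7: 0.
Peak is 14.

14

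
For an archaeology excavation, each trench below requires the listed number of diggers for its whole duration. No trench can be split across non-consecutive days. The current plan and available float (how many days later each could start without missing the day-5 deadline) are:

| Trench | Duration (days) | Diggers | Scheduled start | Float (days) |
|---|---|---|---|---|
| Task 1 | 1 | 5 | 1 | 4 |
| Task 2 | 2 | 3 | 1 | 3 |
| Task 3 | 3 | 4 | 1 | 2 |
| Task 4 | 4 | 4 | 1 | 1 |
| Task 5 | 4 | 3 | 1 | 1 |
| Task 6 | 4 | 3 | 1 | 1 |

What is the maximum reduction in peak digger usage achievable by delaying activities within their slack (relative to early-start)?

Early-start peak: d1:22  d2:17  d3:14  d4:10  d5:0 ⇒ 22.
Leveled (Task 1@1, Task 2@1, Task 3@3, Task 4@1, Task 5@2, Task 6@2): d1:12  d2:13  d3:14  d4:14  d5:10 ⇒ 14.
Reduction 22 − 14 = 8.

8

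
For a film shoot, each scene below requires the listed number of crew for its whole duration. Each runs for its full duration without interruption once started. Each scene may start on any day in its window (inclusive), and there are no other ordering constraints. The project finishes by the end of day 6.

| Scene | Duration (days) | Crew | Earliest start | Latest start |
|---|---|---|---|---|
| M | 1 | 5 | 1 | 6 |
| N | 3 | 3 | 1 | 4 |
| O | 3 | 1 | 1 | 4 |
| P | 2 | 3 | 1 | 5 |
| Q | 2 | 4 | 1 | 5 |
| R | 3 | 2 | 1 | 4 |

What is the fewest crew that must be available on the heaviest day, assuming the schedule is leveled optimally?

Early-start (M@1, N@1, O@1, P@1, Q@1, R@1) gives peak 18: d1:18  d2:13  d3:6  d4:0  d5:0  d6:0.
Shift N→2, P→2, Q→5, R→4.
Schedule M@1, N@2, O@1, P@2, Q@5, R@4: d1:6  d2:7  d3:7  d4:5  d5:6  d6:6 — peak 7.
Total crew member-days = 37 over 6 days ⇒ peak ≥ ⌈37/6⌉ = 7, so 7 is optimal.

7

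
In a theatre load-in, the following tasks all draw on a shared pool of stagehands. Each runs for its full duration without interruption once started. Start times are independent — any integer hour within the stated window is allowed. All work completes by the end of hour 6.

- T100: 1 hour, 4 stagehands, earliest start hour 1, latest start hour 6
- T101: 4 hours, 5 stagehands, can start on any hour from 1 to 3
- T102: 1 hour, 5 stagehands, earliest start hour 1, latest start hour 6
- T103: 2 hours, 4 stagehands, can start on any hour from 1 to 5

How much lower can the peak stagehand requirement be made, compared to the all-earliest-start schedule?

9

Early-start peak: h1:18  h2:9  h3:5  h4:5  h5:0  h6:0 ⇒ 18.
Leveled (T100@1, T101@1, T102@5, T103@2): h1:9  h2:9  h3:9  h4:5  h5:5  h6:0 ⇒ 9.
Reduction 18 − 9 = 9.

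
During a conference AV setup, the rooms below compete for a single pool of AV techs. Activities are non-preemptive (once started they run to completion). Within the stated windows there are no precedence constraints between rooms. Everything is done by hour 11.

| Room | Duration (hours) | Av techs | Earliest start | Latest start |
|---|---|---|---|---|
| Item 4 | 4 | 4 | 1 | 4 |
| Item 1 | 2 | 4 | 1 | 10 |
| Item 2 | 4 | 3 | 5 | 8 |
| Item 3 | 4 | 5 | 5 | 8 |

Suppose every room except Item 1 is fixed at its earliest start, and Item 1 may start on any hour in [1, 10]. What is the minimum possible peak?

Item 1@1: h1:8  h2:8  h3:4  h4:4  h5:8  h6:8  h7:8  h8:8  h9:0  h10:0  h11:0 → peak 8
Item 1@2: h1:4  h2:8  h3:8  h4:4  h5:8  h6:8  h7:8  h8:8  h9:0  h10:0  h11:0 → peak 8
Item 1@3: h1:4  h2:4  h3:8  h4:8  h5:8  h6:8  h7:8  h8:8  h9:0  h10:0  h11:0 → peak 8
Item 1@4: h1:4  h2:4  h3:4  h4:8  h5:12  h6:8  h7:8  h8:8  h9:0  h10:0  h11:0 → peak 12
Item 1@5: h1:4  h2:4  h3:4  h4:4  h5:12  h6:12  h7:8  h8:8  h9:0  h10:0  h11:0 → peak 12
Item 1@6: h1:4  h2:4  h3:4  h4:4  h5:8  h6:12  h7:12  h8:8  h9:0  h10:0  h11:0 → peak 12
Item 1@7: h1:4  h2:4  h3:4  h4:4  h5:8  h6:8  h7:12  h8:12  h9:0  h10:0  h11:0 → peak 12
Item 1@8: h1:4  h2:4  h3:4  h4:4  h5:8  h6:8  h7:8  h8:12  h9:4  h10:0  h11:0 → peak 12
Item 1@9: h1:4  h2:4  h3:4  h4:4  h5:8  h6:8  h7:8  h8:8  h9:4  h10:4  h11:0 → peak 8
Item 1@10: h1:4  h2:4  h3:4  h4:4  h5:8  h6:8  h7:8  h8:8  h9:0  h10:4  h11:4 → peak 8
Best is Item 1@1, peak 8.

8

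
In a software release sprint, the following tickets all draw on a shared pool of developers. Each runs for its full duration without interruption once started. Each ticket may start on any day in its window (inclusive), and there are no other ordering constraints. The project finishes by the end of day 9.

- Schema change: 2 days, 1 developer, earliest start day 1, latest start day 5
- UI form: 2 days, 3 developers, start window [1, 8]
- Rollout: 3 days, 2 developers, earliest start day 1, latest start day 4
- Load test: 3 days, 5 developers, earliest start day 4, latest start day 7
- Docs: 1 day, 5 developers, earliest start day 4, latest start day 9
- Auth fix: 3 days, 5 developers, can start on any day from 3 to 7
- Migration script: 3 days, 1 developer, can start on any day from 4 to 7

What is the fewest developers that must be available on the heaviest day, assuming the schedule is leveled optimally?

7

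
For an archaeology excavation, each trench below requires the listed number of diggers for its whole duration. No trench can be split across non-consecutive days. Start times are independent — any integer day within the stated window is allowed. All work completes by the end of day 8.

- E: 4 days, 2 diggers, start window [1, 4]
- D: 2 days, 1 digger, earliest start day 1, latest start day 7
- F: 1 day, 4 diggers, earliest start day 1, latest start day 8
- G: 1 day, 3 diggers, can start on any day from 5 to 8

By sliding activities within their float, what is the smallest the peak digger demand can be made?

4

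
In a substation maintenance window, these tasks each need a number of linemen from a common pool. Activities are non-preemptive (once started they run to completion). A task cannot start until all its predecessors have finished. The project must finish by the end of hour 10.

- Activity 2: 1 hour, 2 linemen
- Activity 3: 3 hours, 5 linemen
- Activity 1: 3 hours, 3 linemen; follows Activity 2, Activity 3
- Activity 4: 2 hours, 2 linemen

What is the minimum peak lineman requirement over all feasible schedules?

Early-start (Activity 2@1, Activity 3@1, Activity 1@4, Activity 4@1) gives peak 9: h1:9  h2:7  h3:5  h4:3  h5:3  h6:3  h7:0  h8:0  h9:0  h10:0.
Shift Activity 3→2, Activity 1→5, Activity 4→5.
Schedule Activity 2@1, Activity 3@2, Activity 1@5, Activity 4@5: h1:2  h2:5  h3:5  h4:5  h5:5  h6:5  h7:3  h8:0  h9:0  h10:0 — peak 5.

5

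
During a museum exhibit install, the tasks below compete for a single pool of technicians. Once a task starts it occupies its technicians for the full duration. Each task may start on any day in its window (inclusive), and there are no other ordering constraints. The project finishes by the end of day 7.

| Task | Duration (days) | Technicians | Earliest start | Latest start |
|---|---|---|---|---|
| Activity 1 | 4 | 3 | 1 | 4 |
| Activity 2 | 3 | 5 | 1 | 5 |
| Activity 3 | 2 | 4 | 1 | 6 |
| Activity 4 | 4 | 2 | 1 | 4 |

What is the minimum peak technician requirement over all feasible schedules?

7

Early-start (Activity 1@1, Activity 2@1, Activity 3@1, Activity 4@1) gives peak 14: d1:14  d2:14  d3:10  d4:5  d5:0  d6:0  d7:0.
Shift Activity 2→5, Activity 4→3.
Schedule Activity 1@1, Activity 2@5, Activity 3@1, Activity 4@3: d1:7  d2:7  d3:5  d4:5  d5:7  d6:7  d7:5 — peak 7.
Total technician-days = 43 over 7 days ⇒ peak ≥ ⌈43/7⌉ = 7, so 7 is optimal.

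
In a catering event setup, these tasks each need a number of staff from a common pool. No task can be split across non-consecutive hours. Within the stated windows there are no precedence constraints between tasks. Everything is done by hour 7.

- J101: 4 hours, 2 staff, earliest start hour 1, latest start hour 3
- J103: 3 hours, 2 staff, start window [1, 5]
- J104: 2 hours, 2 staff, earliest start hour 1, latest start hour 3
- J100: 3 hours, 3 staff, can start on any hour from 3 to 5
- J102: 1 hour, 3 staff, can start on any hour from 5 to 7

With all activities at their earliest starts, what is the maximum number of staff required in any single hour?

Early-start schedule: J101@1, J103@1, J104@1, J100@3, J102@5.
Load per hour: hour 1: 6, hour 2: 6, hour 3: 7, hour 4: 5, hour 5: 6, hour 6: 0, hour 7: 0.
Peak is 7.

7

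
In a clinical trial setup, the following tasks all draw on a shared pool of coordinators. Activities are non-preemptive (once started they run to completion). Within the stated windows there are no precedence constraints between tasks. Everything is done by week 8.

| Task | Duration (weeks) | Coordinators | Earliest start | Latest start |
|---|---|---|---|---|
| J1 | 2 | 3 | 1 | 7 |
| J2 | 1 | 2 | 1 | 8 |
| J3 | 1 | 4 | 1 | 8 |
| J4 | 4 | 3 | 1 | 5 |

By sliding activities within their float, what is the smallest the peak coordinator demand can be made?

Early-start (J1@1, J2@1, J3@1, J4@1) gives peak 12: w1:12  w2:6  w3:3  w4:3  w5:0  w6:0  w7:0  w8:0.
Shift J2→3, J3→4, J4→5.
Schedule J1@1, J2@3, J3@4, J4@5: w1:3  w2:3  w3:2  w4:4  w5:3  w6:3  w7:3  w8:3 — peak 4.

4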